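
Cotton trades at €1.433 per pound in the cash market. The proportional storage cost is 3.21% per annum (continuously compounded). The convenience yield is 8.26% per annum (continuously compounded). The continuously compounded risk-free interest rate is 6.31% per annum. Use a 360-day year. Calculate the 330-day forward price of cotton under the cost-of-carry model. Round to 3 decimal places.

Net carry = r + u − y = 0.0631 + 0.0321 − 0.0826 = 0.0126
F = S·e^((r+u−y)T) = 1.433 · e^(0.0126 × 330/360) = 1.433 · e^0.011550
= 1.433 × 1.011617 = €1.450 per pound

€1.450 per pound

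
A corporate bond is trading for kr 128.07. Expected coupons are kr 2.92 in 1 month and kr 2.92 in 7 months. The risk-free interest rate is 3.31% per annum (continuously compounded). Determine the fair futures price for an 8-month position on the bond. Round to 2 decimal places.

PV(coupons) I = 2.92·e^(−0.0331·1/12) + 2.92·e^(−0.0331·7/12)
I = 2.9120 + 2.8642 = 5.7762
F = (S − I)·e^(rT) = (128.07 − 5.7762) · e^(0.0331·8/12)
= 122.2938 · e^0.022067 = 122.2938 × 1.022312 = kr 125.02

kr 125.02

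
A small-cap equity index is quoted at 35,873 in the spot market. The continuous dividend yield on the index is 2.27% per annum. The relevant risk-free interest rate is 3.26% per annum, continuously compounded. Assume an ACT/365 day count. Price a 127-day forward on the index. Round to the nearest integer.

F = S·e^((r − q)T) = 35873 · e^((0.0326 − 0.0227) × 127/365)
= 35873 · e^0.003445 = 35873 × 1.003451
F = 35,997

35,997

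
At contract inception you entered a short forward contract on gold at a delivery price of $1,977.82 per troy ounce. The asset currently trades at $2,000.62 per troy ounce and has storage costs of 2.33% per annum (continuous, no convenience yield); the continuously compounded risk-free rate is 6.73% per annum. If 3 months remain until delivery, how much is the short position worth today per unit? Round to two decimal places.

Current fair forward for the remaining 3 months: F = S·e^((r + u)·T), (r + u) = 0.0673 + 0.0233 = 0.0906
F = 2000.62 · e^(0.0906 × 3/12) = 2000.62 × 1.02290846 = 2046.4511
Value of long forward = (F − K)·e^(−rT) = (2046.4511 − 1977.82) · e^(−0.0673·3/12)
= 68.6311 × 0.98331575 = 67.49
Short position value = −(long value) = -$67.49

-$67.49 per troy ounce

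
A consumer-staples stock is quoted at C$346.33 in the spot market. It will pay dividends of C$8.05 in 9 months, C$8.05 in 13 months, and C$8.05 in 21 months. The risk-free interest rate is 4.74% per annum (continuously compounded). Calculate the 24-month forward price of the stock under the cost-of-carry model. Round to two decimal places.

C$355.67

PV(dividends) I = 8.05·e^(−0.0474·9/12) + 8.05·e^(−0.0474·13/12) + 8.05·e^(−0.0474·21/12)
I = 7.7688 + 7.6471 + 7.4092 = 22.8251
F = (S − I)·e^(rT) = (346.33 − 22.8251) · e^(0.0474·24/12)
= 323.5049 · e^0.094800 = 323.5049 × 1.099439 = C$355.67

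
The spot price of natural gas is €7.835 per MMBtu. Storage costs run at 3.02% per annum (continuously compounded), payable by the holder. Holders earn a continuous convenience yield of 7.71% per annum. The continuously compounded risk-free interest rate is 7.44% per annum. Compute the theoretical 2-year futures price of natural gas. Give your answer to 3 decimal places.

€8.278 per MMBtu

Net carry = r + u − y = 0.0744 + 0.0302 − 0.0771 = 0.0275
F = S·e^((r+u−y)T) = 7.835 · e^(0.0275 × 2) = 7.835 · e^0.055000
= 7.835 × 1.056541 = €8.278 per MMBtu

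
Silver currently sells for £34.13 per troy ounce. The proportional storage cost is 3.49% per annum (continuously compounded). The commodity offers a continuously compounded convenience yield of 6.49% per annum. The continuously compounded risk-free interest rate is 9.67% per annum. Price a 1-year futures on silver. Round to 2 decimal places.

Net carry = r + u − y = 0.0967 + 0.0349 − 0.0649 = 0.0667
F = S·e^((r+u−y)T) = 34.13 · e^(0.0667 × 1) = 34.13 · e^0.066700
= 34.13 × 1.068975 = £36.48 per troy ounce

£36.48 per troy ounce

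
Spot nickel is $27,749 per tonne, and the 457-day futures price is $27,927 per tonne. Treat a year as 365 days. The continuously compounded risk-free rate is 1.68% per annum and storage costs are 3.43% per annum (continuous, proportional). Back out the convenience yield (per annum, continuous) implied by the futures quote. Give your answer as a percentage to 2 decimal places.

F = S·e^((r+u−y)T) ⇒ (r+u−y) = ln(F/S)/T
ln(27927/27749) = 0.006394; /T ⇒ 0.005107
y = r + u − ln(F/S)/T = 0.0168 + 0.0343 − 0.005107 = 0.045993
y = 4.60%

4.60%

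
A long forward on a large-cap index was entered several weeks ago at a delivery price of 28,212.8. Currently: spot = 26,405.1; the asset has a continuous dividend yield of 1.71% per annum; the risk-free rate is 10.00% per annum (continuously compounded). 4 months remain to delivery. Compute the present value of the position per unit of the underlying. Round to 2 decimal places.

Current fair forward for the remaining 4 months: F = S·e^((r − q)·T), (r − q) = 0.1000 − 0.0171 = 0.0829
F = 26405.1 · e^(0.0829 × 4/12) = 26405.1 × 1.02801868 = 27144.9360
Value of long forward = (F − K)·e^(−rT) = (27144.9360 − 28212.8) · e^(−0.1000·4/12)
= -1067.8640 × 0.96721610 = -1032.86

-1032.86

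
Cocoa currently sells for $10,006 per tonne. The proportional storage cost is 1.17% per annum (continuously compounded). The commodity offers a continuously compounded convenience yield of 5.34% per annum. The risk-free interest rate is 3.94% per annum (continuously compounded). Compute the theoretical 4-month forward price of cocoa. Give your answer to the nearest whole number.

Net carry = r + u − y = 0.0394 + 0.0117 − 0.0534 = -0.0023
F = S·e^((r+u−y)T) = 10006 · e^(-0.0023 × 4/12) = 10006 · e^-0.000767
= 10006 × 0.999233 = $9,998 per tonne

$9,998 per tonne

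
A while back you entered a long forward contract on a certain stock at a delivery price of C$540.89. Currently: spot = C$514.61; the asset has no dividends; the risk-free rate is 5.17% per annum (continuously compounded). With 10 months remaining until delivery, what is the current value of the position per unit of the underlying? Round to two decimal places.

Current fair forward for the remaining 10 months: F = S·e^(r·T), r = 0.0517
F = 514.61 · e^(0.0517 × 10/12) = 514.61 × 1.044025 = 537.2657
Value of long forward = (F − K)·e^(−rT) = (537.2657 − 540.89) · e^(−0.0517·10/12)
= -3.6243 × 0.957832 = -3.47

-C$3.47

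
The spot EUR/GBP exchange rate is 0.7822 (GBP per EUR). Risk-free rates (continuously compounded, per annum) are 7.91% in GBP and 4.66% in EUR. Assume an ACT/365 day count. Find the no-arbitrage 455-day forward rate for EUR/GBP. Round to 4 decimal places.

F = S·e^((r_GBP − r_EUR)T) = 0.7822 · e^((0.0791 − 0.0466) × 455/365)
= 0.7822 · e^0.040514 = 0.7822 × 1.041346
F = 0.8145 GBP per EUR

0.8145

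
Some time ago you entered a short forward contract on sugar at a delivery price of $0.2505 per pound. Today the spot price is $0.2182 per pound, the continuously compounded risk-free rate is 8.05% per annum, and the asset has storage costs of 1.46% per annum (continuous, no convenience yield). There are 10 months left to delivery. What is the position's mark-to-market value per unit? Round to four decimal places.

Current fair forward for the remaining 10 months: F = S·e^((r + u)·T), (r + u) = 0.0805 + 0.0146 = 0.0951
F = 0.2182 · e^(0.0951 × 10/12) = 0.2182 × 1.082475 = 0.2362
Value of long forward = (F − K)·e^(−rT) = (0.2362 − 0.2505) · e^(−0.0805·10/12)
= -0.0143 × 0.935117 = -0.0134
Short position value = −(long value) = $0.0134

$0.0134 per pound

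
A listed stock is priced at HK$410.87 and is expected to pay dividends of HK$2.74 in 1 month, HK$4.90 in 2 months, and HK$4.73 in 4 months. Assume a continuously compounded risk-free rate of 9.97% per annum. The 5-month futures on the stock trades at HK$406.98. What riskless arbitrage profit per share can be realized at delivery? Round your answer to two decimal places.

PV(dividends) I = 2.74·e^(−0.0997·1/12) + 4.90·e^(−0.0997·2/12) + 4.73·e^(−0.0997·4/12) = 12.1120
Fair futures F* = (S − I)·e^(rT) = (410.87 − 12.1120)·e^0.041542 = 398.7580 × 1.042417 = 415.6721
Market HK$406.98 < fair 415.6721: forward underpriced → reverse cash-and-carry (short the stock, invest proceeds at r, pay the dividends, go long the forward).
Profit at T = |F_mkt − F*| = |406.98 − 415.6721| = HK$8.69 per share

HK$8.69 per share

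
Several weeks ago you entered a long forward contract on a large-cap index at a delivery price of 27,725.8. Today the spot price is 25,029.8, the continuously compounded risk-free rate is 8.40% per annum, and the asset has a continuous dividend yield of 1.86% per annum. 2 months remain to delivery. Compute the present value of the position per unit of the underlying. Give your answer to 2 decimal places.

Current fair forward for the remaining 2 months: F = S·e^((r − q)·T), (r − q) = 0.0840 − 0.0186 = 0.0654
F = 25029.8 · e^(0.0654 × 2/12) = 25029.8 × 1.01095962 = 25304.1171
Value of long forward = (F − K)·e^(−rT) = (25304.1171 − 27725.8) · e^(−0.0840·2/12)
= -2421.6829 × 0.98609754 = -2388.02

-2388.02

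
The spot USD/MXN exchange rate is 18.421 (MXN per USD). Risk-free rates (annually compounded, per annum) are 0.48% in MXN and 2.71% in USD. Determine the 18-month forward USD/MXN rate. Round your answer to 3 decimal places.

By covered interest parity, F = S · (1+r_MXN)^T / (1+r_USD)^T
= 18.421 × 1.007209 / 1.040924 = 18.421 × 0.967611
F = 17.824 MXN per USD

17.824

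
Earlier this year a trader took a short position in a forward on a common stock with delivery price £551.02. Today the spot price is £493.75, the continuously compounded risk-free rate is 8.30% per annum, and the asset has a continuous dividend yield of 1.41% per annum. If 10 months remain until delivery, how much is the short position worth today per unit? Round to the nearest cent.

Current fair forward for the remaining 10 months: F = S·e^((r − q)·T), (r − q) = 0.0830 − 0.0141 = 0.0689
F = 493.75 · e^(0.0689 × 10/12) = 493.75 × 1.059097 = 522.9291
Value of long forward = (F − K)·e^(−rT) = (522.9291 − 551.02) · e^(−0.0830·10/12)
= -28.0909 × 0.933171 = -26.21
Short position value = −(long value) = £26.21

£26.21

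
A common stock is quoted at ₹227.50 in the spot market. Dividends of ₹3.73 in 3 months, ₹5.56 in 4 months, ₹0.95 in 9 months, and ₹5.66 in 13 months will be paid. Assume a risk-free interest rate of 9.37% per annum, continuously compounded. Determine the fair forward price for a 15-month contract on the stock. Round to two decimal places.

₹238.87

PV(dividends) I = 3.73·e^(−0.0937·3/12) + 5.56·e^(−0.0937·4/12) + 0.95·e^(−0.0937·9/12) + 5.66·e^(−0.0937·13/12)
I = 3.6436 + 5.3890 + 0.8855 + 5.1137 = 15.0318
F = (S − I)·e^(rT) = (227.50 − 15.0318) · e^(0.0937·15/12)
= 212.4682 · e^0.117125 = 212.4682 × 1.124260 = ₹238.87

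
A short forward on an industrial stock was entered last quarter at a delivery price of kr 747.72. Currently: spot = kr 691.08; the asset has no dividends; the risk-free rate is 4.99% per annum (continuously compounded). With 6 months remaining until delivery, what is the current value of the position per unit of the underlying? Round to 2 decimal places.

kr 38.22

Current fair forward for the remaining 6 months: F = S·e^(r·T), r = 0.0499
F = 691.08 · e^(0.0499 × 6/12) = 691.08 × 1.025264 = 708.5394
Value of long forward = (F − K)·e^(−rT) = (708.5394 − 747.72) · e^(−0.0499·6/12)
= -39.1806 × 0.975359 = -38.22
Short position value = −(long value) = kr 38.22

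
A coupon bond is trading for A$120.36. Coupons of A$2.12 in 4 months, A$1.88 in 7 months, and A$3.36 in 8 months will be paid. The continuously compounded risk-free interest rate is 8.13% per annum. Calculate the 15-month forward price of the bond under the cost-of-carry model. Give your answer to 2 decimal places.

A$125.44

PV(coupons) I = 2.12·e^(−0.0813·4/12) + 1.88·e^(−0.0813·7/12) + 3.36·e^(−0.0813·8/12)
I = 2.0633 + 1.7929 + 3.1827 = 7.0389
F = (S − I)·e^(rT) = (120.36 − 7.0389) · e^(0.0813·15/12)
= 113.3211 · e^0.101625 = 113.3211 × 1.106968 = A$125.44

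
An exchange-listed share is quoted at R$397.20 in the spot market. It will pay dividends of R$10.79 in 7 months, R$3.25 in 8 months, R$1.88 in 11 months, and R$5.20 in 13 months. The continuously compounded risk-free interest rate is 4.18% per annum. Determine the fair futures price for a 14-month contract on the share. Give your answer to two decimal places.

R$395.56

PV(dividends) I = 10.79·e^(−0.0418·7/12) + 3.25·e^(−0.0418·8/12) + 1.88·e^(−0.0418·11/12) + 5.20·e^(−0.0418·13/12)
I = 10.5301 + 3.1607 + 1.8093 + 4.9698 = 20.4699
F = (S − I)·e^(rT) = (397.20 − 20.4699) · e^(0.0418·14/12)
= 376.7301 · e^0.048767 = 376.7301 × 1.049976 = R$395.56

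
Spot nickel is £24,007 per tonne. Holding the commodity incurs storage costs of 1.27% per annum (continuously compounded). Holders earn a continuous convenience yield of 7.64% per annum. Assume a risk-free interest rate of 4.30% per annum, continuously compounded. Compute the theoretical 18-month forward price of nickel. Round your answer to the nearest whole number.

£23,273 per tonne

Net carry = r + u − y = 0.0430 + 0.0127 − 0.0764 = -0.0207
F = S·e^((r+u−y)T) = 24007 · e^(-0.0207 × 18/12) = 24007 · e^-0.031050
= 24007 × 0.969427 = £23,273 per tonne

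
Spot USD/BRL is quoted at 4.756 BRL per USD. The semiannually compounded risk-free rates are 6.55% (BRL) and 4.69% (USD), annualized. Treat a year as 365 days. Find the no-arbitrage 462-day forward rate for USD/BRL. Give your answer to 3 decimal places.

4.866

By covered interest parity, F = S · (1+r_BRL/2)^(2T) / (1+r_USD/2)^(2T)
= 4.756 × 1.084998 / 1.060434 = 4.756 × 1.023164
F = 4.866 BRL per USD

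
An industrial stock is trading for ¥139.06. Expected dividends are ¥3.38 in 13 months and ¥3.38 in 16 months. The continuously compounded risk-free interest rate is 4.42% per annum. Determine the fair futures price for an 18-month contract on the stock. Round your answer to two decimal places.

PV(dividends) I = 3.38·e^(−0.0442·13/12) + 3.38·e^(−0.0442·16/12)
I = 3.2220 + 3.1866 = 6.4086
F = (S − I)·e^(rT) = (139.06 − 6.4086) · e^(0.0442·18/12)
= 132.6514 · e^0.066300 = 132.6514 × 1.068547 = ¥141.74

¥141.74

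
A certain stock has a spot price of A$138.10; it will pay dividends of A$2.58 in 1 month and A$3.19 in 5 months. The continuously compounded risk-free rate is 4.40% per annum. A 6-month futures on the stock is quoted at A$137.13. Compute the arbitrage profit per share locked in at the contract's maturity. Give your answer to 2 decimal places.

A$1.79 per share

PV(dividends) I = 2.58·e^(−0.0440·1/12) + 3.19·e^(−0.0440·5/12) = 5.7026
Fair futures F* = (S − I)·e^(rT) = (138.10 − 5.7026)·e^0.022000 = 132.3974 × 1.022244 = 135.3424
Market A$137.13 > fair 135.3424: forward overpriced → cash-and-carry (borrow at r, buy the stock and collect the dividends, short the forward).
Profit at T = |F_mkt − F*| = |137.13 − 135.3424| = A$1.79 per share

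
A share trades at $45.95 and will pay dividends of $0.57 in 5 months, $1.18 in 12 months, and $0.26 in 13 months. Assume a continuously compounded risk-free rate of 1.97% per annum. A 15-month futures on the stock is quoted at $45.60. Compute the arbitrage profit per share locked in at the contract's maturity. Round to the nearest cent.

$0.53 per share

PV(dividends) I = 0.57·e^(−0.0197·5/12) + 1.18·e^(−0.0197·12/12) + 0.26·e^(−0.0197·13/12) = 1.9768
Fair futures F* = (S − I)·e^(rT) = (45.95 − 1.9768)·e^0.024625 = 43.9732 × 1.024931 = 45.0695
Market $45.60 > fair 45.0695: forward overpriced → cash-and-carry (borrow at r, buy the stock and collect the dividends, short the forward).
Profit at T = |F_mkt − F*| = |45.60 − 45.0695| = $0.53 per share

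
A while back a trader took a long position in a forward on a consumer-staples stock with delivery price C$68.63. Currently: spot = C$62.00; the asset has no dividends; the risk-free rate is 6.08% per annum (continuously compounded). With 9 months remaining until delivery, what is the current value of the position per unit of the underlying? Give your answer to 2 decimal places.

-C$3.57

Current fair forward for the remaining 9 months: F = S·e^(r·T), r = 0.0608
F = 62.00 · e^(0.0608 × 9/12) = 62.00 × 1.046656 = 64.8927
Value of long forward = (F − K)·e^(−rT) = (64.8927 − 68.63) · e^(−0.0608·9/12)
= -3.7373 × 0.955424 = -3.57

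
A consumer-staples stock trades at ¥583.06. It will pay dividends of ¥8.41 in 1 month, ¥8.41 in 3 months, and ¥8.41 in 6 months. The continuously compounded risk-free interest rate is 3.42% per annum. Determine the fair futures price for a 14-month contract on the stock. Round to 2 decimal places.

¥580.79

PV(dividends) I = 8.41·e^(−0.0342·1/12) + 8.41·e^(−0.0342·3/12) + 8.41·e^(−0.0342·6/12)
I = 8.3861 + 8.3384 + 8.2674 = 24.9919
F = (S − I)·e^(rT) = (583.06 − 24.9919) · e^(0.0342·14/12)
= 558.0681 · e^0.039900 = 558.0681 × 1.040707 = ¥580.79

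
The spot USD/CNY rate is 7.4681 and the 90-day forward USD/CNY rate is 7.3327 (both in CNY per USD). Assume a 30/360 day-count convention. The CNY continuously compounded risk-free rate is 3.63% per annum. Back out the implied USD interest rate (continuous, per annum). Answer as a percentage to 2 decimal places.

10.95%

F = S·e^((r_CNY − r_USD)T) ⇒ r_USD = r_CNY − ln(F/S)/T
ln(7.3327/7.4681) = -0.018297; /(90/360) = -0.073188
r_USD = 0.0363 + 0.073188 = 0.109488
r_USD = 10.95%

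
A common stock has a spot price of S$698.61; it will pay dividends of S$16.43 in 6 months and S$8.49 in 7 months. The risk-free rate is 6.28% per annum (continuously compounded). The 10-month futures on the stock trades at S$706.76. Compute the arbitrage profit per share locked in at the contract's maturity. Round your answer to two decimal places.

PV(dividends) I = 16.43·e^(−0.0628·6/12) + 8.49·e^(−0.0628·7/12) = 24.1067
Fair futures F* = (S − I)·e^(rT) = (698.61 − 24.1067)·e^0.052333 = 674.5033 × 1.053727 = 710.7423
Market S$706.76 < fair 710.7423: forward underpriced → reverse cash-and-carry (short the stock, invest proceeds at r, pay the dividends, go long the forward).
Profit at T = |F_mkt − F*| = |706.76 − 710.7423| = S$3.98 per share

S$3.98 per share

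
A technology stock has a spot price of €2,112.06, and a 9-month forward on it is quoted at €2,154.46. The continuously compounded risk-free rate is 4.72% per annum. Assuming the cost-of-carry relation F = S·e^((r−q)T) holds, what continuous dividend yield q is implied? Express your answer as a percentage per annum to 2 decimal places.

From F = S·e^((r−q)T): (r − q) = ln(F/S)/T
ln(2154.46/2112.06) = ln(1.020075) = 0.019876
(r − q) = 0.019876 / (9/12) = 0.026501
q = r − ln(F/S)/T = 0.0472 − 0.026501 = 0.020699
q = 2.07%

2.07%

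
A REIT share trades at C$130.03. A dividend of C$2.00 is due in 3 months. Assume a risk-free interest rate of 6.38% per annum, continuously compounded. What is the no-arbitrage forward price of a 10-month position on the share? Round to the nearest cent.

C$135.05

PV(dividends) I = 2.00·e^(−0.0638·3/12)
I = 1.9684
F = (S − I)·e^(rT) = (130.03 − 1.9684) · e^(0.0638·10/12)
= 128.0616 · e^0.053167 = 128.0616 × 1.054606 = C$135.05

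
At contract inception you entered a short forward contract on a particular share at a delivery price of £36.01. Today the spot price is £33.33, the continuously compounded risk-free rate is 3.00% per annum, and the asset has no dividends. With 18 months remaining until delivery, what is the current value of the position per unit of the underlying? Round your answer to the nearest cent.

Current fair forward for the remaining 18 months: F = S·e^(r·T), r = 0.0300
F = 33.33 · e^(0.0300 × 18/12) = 33.33 × 1.046028 = 34.8641
Value of long forward = (F − K)·e^(−rT) = (34.8641 − 36.01) · e^(−0.0300·18/12)
= -1.1459 × 0.955997 = -1.10
Short position value = −(long value) = £1.10

£1.10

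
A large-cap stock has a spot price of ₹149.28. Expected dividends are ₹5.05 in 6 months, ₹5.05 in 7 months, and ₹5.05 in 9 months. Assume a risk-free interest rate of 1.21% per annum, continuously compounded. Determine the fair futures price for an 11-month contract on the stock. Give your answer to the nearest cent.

₹135.74

PV(dividends) I = 5.05·e^(−0.0121·6/12) + 5.05·e^(−0.0121·7/12) + 5.05·e^(−0.0121·9/12)
I = 5.0195 + 5.0145 + 5.0044 = 15.0384
F = (S − I)·e^(rT) = (149.28 − 15.0384) · e^(0.0121·11/12)
= 134.2416 · e^0.011092 = 134.2416 × 1.011154 = ₹135.74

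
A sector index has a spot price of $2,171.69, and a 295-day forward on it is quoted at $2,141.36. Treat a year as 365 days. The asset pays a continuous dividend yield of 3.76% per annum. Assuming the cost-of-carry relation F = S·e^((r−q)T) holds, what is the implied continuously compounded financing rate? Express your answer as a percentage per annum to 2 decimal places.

From F = S·e^((r−q)T): (r − q) = ln(F/S)/T
ln(2141.36/2171.69) = ln(0.986034) = -0.014064
(r − q) = -0.014064 / (295/365) = -0.017401
r = ln(F/S)/T + q = -0.017401 + 0.0376 = 0.020199
r = 2.02%

2.02%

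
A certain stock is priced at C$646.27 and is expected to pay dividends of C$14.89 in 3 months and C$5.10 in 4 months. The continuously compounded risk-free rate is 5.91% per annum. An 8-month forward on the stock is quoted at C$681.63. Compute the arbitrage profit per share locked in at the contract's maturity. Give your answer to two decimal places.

C$29.85 per share

PV(dividends) I = 14.89·e^(−0.0591·3/12) + 5.10·e^(−0.0591·4/12) = 19.6721
Fair forward F* = (S − I)·e^(rT) = (646.27 − 19.6721)·e^0.039400 = 626.5979 × 1.040186 = 651.7784
Market C$681.63 > fair 651.7784: forward overpriced → cash-and-carry (borrow at r, buy the stock and collect the dividends, short the forward).
Profit at T = |F_mkt − F*| = |681.63 − 651.7784| = C$29.85 per share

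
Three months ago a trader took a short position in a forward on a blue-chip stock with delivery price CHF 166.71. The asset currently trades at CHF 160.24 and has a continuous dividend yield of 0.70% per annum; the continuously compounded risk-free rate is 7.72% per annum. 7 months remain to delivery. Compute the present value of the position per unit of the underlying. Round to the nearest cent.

-CHF 0.22

Current fair forward for the remaining 7 months: F = S·e^((r − q)·T), (r − q) = 0.0772 − 0.0070 = 0.0702
F = 160.24 · e^(0.0702 × 7/12) = 160.24 × 1.041800 = 166.9380
Value of long forward = (F − K)·e^(−rT) = (166.9380 − 166.71) · e^(−0.0772·7/12)
= 0.2280 × 0.955966 = 0.22
Short position value = −(long value) = -CHF 0.22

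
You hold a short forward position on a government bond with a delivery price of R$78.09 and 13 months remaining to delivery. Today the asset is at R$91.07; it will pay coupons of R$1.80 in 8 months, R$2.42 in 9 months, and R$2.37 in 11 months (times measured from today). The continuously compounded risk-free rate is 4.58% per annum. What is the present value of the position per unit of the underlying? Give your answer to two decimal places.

-R$10.40

PV(remaining coupons) I = 1.80·e^(−0.0458·8/12) + 2.42·e^(−0.0458·9/12) + 2.37·e^(−0.0458·11/12) = 6.3567
Current forward F = (S − I)·e^(rT) = (91.07 − 6.3567)·e^(0.0458·13/12) = 84.7133 × 1.050868 = 89.0225
Value (long) = (F − K)·e^(−rT) = (89.0225 − 78.09) × 0.951594 = 10.4033
Short position value = −(long value) = -R$10.40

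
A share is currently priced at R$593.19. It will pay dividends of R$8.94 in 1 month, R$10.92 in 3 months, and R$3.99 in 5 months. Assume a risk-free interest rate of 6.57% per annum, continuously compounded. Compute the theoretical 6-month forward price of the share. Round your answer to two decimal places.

R$588.70

PV(dividends) I = 8.94·e^(−0.0657·1/12) + 10.92·e^(−0.0657·3/12) + 3.99·e^(−0.0657·5/12)
I = 8.8912 + 10.7421 + 3.8823 = 23.5156
F = (S − I)·e^(rT) = (593.19 − 23.5156) · e^(0.0657·6/12)
= 569.6744 · e^0.032850 = 569.6744 × 1.033396 = R$588.70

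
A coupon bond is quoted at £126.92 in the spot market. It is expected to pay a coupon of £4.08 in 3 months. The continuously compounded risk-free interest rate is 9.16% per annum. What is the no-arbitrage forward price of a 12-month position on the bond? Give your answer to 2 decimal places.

PV(coupons) I = 4.08·e^(−0.0916·3/12)
I = 3.9876
F = (S − I)·e^(rT) = (126.92 − 3.9876) · e^(0.0916·12/12)
= 122.9324 · e^0.091600 = 122.9324 × 1.095926 = £134.72

£134.72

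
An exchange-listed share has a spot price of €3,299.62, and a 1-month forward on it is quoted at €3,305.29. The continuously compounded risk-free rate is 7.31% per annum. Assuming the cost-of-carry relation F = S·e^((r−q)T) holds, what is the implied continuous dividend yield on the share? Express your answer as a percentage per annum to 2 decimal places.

5.25%

From F = S·e^((r−q)T): (r − q) = ln(F/S)/T
ln(3305.29/3299.62) = ln(1.001718) = 0.001717
(r − q) = 0.001717 / (1/12) = 0.020604
q = r − ln(F/S)/T = 0.0731 − 0.020604 = 0.052496
q = 5.25%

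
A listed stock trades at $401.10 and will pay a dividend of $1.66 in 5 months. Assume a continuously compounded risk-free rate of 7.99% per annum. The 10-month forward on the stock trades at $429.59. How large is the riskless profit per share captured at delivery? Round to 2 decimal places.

$2.59 per share

PV(dividends) I = 1.66·e^(−0.0799·5/12) = 1.6056
Fair forward F* = (S − I)·e^(rT) = (401.10 − 1.6056)·e^0.066583 = 399.4944 × 1.068850 = 426.9996
Market $429.59 > fair 426.9996: forward overpriced → cash-and-carry (borrow at r, buy the stock and collect the dividends, short the forward).
Profit at T = |F_mkt − F*| = |429.59 − 426.9996| = $2.59 per share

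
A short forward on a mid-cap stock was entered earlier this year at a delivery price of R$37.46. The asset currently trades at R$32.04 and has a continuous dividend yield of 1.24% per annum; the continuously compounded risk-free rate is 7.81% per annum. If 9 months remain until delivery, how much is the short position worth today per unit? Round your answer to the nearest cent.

Current fair forward for the remaining 9 months: F = S·e^((r − q)·T), (r − q) = 0.0781 − 0.0124 = 0.0657
F = 32.04 · e^(0.0657 × 9/12) = 32.04 × 1.050509 = 33.6583
Value of long forward = (F − K)·e^(−rT) = (33.6583 − 37.46) · e^(−0.0781·9/12)
= -3.8017 × 0.943108 = -3.59
Short position value = −(long value) = R$3.59

R$3.59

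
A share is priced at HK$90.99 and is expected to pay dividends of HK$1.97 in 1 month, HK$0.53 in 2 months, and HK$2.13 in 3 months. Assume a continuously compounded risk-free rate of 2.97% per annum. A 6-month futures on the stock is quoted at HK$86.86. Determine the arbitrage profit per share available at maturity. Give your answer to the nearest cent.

HK$0.82 per share

PV(dividends) I = 1.97·e^(−0.0297·1/12) + 0.53·e^(−0.0297·2/12) + 2.13·e^(−0.0297·3/12) = 4.6068
Fair futures F* = (S − I)·e^(rT) = (90.99 − 4.6068)·e^0.014850 = 86.3832 × 1.014961 = 87.6756
Market HK$86.86 < fair 87.6756: forward underpriced → reverse cash-and-carry (short the stock, invest proceeds at r, pay the dividends, go long the forward).
Profit at T = |F_mkt − F*| = |86.86 − 87.6756| = HK$0.82 per share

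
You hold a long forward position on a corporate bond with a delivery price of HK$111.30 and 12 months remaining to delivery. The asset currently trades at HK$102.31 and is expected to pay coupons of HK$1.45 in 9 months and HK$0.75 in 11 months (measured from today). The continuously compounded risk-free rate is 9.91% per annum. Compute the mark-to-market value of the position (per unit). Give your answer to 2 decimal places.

-HK$0.52

PV(remaining coupons) I = 1.45·e^(−0.0991·9/12) + 0.75·e^(−0.0991·11/12) = 2.0310
Current forward F = (S − I)·e^(rT) = (102.31 − 2.0310)·e^(0.0991·12/12) = 100.2790 × 1.104177 = 110.7258
Value (long) = (F − K)·e^(−rT) = (110.7258 − 111.30) × 0.905652 = -0.5200
Value = -HK$0.52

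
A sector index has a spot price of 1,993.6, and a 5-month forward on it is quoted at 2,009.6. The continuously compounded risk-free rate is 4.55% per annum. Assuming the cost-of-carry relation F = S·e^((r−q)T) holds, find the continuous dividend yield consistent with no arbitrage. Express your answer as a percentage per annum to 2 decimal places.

2.63%

From F = S·e^((r−q)T): (r − q) = ln(F/S)/T
ln(2009.6/1993.6) = ln(1.008026) = 0.007994
(r − q) = 0.007994 / (5/12) = 0.019186
q = r − ln(F/S)/T = 0.0455 − 0.019186 = 0.026314
q = 2.63%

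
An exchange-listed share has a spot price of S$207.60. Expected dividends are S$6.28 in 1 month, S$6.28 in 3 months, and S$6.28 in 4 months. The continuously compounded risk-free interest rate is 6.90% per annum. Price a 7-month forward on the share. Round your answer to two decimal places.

PV(dividends) I = 6.28·e^(−0.0690·1/12) + 6.28·e^(−0.0690·3/12) + 6.28·e^(−0.0690·4/12)
I = 6.2440 + 6.1726 + 6.1372 = 18.5538
F = (S − I)·e^(rT) = (207.60 − 18.5538) · e^(0.0690·7/12)
= 189.0462 · e^0.040250 = 189.0462 × 1.041071 = S$196.81

S$196.81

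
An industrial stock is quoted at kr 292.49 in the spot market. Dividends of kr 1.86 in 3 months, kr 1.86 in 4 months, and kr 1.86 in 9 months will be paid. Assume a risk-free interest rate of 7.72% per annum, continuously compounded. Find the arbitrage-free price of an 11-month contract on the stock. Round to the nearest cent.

kr 308.15

PV(dividends) I = 1.86·e^(−0.0772·3/12) + 1.86·e^(−0.0772·4/12) + 1.86·e^(−0.0772·9/12)
I = 1.8244 + 1.8127 + 1.7554 = 5.3925
F = (S − I)·e^(rT) = (292.49 − 5.3925) · e^(0.0772·11/12)
= 287.0975 · e^0.070767 = 287.0975 × 1.073331 = kr 308.15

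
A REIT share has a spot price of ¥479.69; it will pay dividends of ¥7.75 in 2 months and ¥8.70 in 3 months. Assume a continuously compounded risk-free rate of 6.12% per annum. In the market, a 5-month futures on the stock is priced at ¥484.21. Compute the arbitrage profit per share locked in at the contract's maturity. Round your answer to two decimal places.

PV(dividends) I = 7.75·e^(−0.0612·2/12) + 8.70·e^(−0.0612·3/12) = 16.2393
Fair futures F* = (S − I)·e^(rT) = (479.69 − 16.2393)·e^0.025500 = 463.4507 × 1.025828 = 475.4207
Market ¥484.21 > fair 475.4207: forward overpriced → cash-and-carry (borrow at r, buy the stock and collect the dividends, short the forward).
Profit at T = |F_mkt − F*| = |484.21 − 475.4207| = ¥8.79 per share

¥8.79 per share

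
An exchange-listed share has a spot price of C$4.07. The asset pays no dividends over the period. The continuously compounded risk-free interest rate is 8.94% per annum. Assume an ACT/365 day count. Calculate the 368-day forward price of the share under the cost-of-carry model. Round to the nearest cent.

C$4.45

F = S·e^(rT) = 4.07 · e^(0.0894 × 368/365)
= 4.07 · e^0.090135 = 4.07 × 1.094322
F = C$4.45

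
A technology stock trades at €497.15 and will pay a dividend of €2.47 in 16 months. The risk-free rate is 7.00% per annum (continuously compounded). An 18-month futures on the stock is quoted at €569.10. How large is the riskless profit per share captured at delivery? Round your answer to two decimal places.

€19.41 per share

PV(dividends) I = 2.47·e^(−0.0700·16/12) = 2.2499
Fair futures F* = (S − I)·e^(rT) = (497.15 − 2.2499)·e^0.105000 = 494.9001 × 1.110711 = 549.6910
Market €569.10 > fair 549.6910: forward overpriced → cash-and-carry (borrow at r, buy the stock and collect the dividends, short the forward).
Profit at T = |F_mkt − F*| = |569.10 − 549.6910| = €19.41 per share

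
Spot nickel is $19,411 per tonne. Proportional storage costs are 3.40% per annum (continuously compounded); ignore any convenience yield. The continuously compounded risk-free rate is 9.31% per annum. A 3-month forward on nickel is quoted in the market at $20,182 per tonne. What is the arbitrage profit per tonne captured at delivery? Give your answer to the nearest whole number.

$144 per tonne

Fair forward: F* = S·e^(carry·T), with carry = (r + u) = 0.0931 + 0.0340 = 0.1271
F* = 19411 · e^(0.1271 × 3/12) = 19411 · e^0.031775 = 19411 × 1.032285 = $20037.6841
Market $20182 > fair $20037.6841: forward overpriced → cash-and-carry (buy spot, short the forward).
At maturity, profit = |F_mkt − F*| = |20182 − 20037.6841| = $144 per tonne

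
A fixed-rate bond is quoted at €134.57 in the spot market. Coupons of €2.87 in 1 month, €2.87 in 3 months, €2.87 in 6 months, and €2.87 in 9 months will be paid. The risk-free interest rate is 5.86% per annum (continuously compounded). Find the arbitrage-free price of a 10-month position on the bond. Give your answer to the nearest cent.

€129.53

PV(coupons) I = 2.87·e^(−0.0586·1/12) + 2.87·e^(−0.0586·3/12) + 2.87·e^(−0.0586·6/12) + 2.87·e^(−0.0586·9/12)
I = 2.8560 + 2.8283 + 2.7871 + 2.7466 = 11.2180
F = (S − I)·e^(rT) = (134.57 − 11.2180) · e^(0.0586·10/12)
= 123.3520 · e^0.048833 = 123.3520 × 1.050045 = €129.53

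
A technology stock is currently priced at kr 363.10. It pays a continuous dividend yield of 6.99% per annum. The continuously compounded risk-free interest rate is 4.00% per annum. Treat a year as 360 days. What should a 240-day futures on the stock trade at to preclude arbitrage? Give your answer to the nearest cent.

F = S·e^((r − q)T) = 363.10 · e^((0.0400 − 0.0699) × 240/360)
= 363.10 · e^-0.019933 = 363.10 × 0.980264
F = kr 355.93

kr 355.93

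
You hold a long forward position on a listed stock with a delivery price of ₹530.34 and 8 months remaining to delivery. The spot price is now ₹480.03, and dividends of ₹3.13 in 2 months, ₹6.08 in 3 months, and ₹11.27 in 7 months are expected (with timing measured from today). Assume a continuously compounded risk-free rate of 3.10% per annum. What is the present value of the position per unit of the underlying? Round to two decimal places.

-₹59.68

PV(remaining dividends) I = 3.13·e^(−0.0310·2/12) + 6.08·e^(−0.0310·3/12) + 11.27·e^(−0.0310·7/12) = 20.2150
Current forward F = (S − I)·e^(rT) = (480.03 − 20.2150)·e^(0.0310·8/12) = 459.8150 × 1.020882 = 469.4169
Value (long) = (F − K)·e^(−rT) = (469.4169 − 530.34) × 0.979545 = -59.6769
Value = -₹59.68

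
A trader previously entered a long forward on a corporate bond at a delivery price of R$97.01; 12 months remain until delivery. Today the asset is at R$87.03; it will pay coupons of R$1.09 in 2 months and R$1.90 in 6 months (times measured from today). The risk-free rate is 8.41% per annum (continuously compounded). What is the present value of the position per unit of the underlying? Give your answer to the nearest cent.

PV(remaining coupons) I = 1.09·e^(−0.0841·2/12) + 1.90·e^(−0.0841·6/12) = 2.8966
Current forward F = (S − I)·e^(rT) = (87.03 − 2.8966)·e^(0.0841·12/12) = 84.1334 × 1.087738 = 91.5151
Value (long) = (F − K)·e^(−rT) = (91.5151 − 97.01) × 0.919339 = -5.0517
Value = -R$5.05

-R$5.05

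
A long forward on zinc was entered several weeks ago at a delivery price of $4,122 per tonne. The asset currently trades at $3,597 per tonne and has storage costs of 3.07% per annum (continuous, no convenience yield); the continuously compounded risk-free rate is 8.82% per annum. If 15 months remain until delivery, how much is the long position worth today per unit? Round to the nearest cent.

Current fair forward for the remaining 15 months: F = S·e^((r + u)·T), (r + u) = 0.0882 + 0.0307 = 0.1189
F = 3597 · e^(0.1189 × 15/12) = 3597 × 1.16023782 = 4173.3754
Value of long forward = (F − K)·e^(−rT) = (4173.3754 − 4122) · e^(−0.0882·15/12)
= 51.3754 × 0.89561020 = 46.01

$46.01 per tonne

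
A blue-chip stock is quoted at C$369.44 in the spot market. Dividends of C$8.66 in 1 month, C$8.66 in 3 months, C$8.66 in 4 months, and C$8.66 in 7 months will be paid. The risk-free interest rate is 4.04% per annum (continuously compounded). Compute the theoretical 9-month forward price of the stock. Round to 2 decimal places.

PV(dividends) I = 8.66·e^(−0.0404·1/12) + 8.66·e^(−0.0404·3/12) + 8.66·e^(−0.0404·4/12) + 8.66·e^(−0.0404·7/12)
I = 8.6309 + 8.5730 + 8.5442 + 8.4583 = 34.2064
F = (S − I)·e^(rT) = (369.44 − 34.2064) · e^(0.0404·9/12)
= 335.2336 · e^0.030300 = 335.2336 × 1.030764 = C$345.55

C$345.55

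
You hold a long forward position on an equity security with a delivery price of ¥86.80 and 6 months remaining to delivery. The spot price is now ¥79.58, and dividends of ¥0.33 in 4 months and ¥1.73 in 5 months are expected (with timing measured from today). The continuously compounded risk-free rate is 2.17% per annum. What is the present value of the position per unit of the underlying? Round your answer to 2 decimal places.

-¥8.33

PV(remaining dividends) I = 0.33·e^(−0.0217·4/12) + 1.73·e^(−0.0217·5/12) = 2.0421
Current forward F = (S − I)·e^(rT) = (79.58 − 2.0421)·e^(0.0217·6/12) = 77.5379 × 1.010909 = 78.3838
Value (long) = (F − K)·e^(−rT) = (78.3838 − 86.80) × 0.989209 = -8.3254
Value = -¥8.33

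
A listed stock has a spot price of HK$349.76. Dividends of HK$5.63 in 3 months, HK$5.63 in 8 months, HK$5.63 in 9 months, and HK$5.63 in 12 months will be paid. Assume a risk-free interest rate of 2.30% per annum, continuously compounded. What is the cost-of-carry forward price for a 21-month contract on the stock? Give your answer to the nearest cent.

HK$341.04

PV(dividends) I = 5.63·e^(−0.0230·3/12) + 5.63·e^(−0.0230·8/12) + 5.63·e^(−0.0230·9/12) + 5.63·e^(−0.0230·12/12)
I = 5.5977 + 5.5443 + 5.5337 + 5.5020 = 22.1777
F = (S − I)·e^(rT) = (349.76 − 22.1777) · e^(0.0230·21/12)
= 327.5823 · e^0.040250 = 327.5823 × 1.041071 = HK$341.04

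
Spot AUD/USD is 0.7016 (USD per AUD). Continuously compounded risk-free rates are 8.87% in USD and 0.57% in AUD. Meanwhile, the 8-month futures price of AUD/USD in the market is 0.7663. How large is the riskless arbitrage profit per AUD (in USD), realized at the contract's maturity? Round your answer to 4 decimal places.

Fair futures: F* = S·e^(carry·T), with carry = (r_USD − r_AUD) = 0.0887 − 0.0057 = 0.0830
F* = 0.7016 · e^(0.0830 × 8/12) = 0.7016 · e^0.055333 = 0.7016 × 1.056893 = 0.7415
Market 0.7663 > fair 0.7415: forward overpriced → cash-and-carry (buy spot, short the forward).
At maturity, profit = |F_mkt − F*| = |0.7663 − 0.7415| = 0.0248 per AUD (in USD)

0.0248 per AUD (in USD)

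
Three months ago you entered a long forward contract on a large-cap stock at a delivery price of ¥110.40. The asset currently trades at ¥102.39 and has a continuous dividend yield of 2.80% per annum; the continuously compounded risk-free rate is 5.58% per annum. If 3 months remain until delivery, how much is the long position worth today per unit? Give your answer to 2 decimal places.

-¥7.19

Current fair forward for the remaining 3 months: F = S·e^((r − q)·T), (r − q) = 0.0558 − 0.0280 = 0.0278
F = 102.39 · e^(0.0278 × 3/12) = 102.39 × 1.006974 = 103.1041
Value of long forward = (F − K)·e^(−rT) = (103.1041 − 110.40) · e^(−0.0558·3/12)
= -7.2959 × 0.986147 = -7.19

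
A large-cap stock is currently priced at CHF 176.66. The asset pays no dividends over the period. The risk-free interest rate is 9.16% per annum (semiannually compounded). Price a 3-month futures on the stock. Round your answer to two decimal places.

CHF 180.66

F = S · (1+r/2)^(2T)
= 176.66 × 1.022644
F = CHF 180.66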